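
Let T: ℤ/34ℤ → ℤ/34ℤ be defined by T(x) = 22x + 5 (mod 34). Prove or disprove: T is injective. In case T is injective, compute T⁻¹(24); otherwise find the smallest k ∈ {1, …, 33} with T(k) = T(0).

17

Recall: T is injective when T(u) = T(v) forces u = v.
We have gcd(22, 34) = 2 > 1. Taking u = 0 and v = 17: T(0) = 5 and T(17) = 22·17 + 5 = 379 ≡ 5 (mod 34).
So T(0) = T(17) while 0 ≠ 17, hence T is not injective.
Since T is not injective, we find the least positive k with T(k) = T(0): this means 22k ≡ 0 (mod 34), i.e. 34 ∣ 22k. Since gcd(22, 34) = 2, dividing through by 2 this holds exactly when 17 ∣ 11k, and as gcd(11, 17) = 1, exactly when 17 ∣ k.
The smallest positive such k is 17.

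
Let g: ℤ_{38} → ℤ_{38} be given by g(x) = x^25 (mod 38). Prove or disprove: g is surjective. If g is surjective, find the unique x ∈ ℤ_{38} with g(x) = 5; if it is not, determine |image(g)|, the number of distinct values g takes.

17

Computing x^25 mod 38 for each x (by repeated squaring, reducing mod 38 at every step), the values g(0), g(1), …, g(37) are: 0, 1, 14, 21, 6, 35, 28, 7, 8, 23, 34, 11, 12, 29, 22, 13, 36, 5, 18, 19, 20, 33, 2, 25, 16, 9, 26, 27, 4, 15, 30, 31, 10, 3, 32, 17, 24, 37.
Every element of ℤ_{38} appears exactly once in this list, so g is a bijection, and in particular surjective.
Since g is surjective, we read off the preimage of 5 from the same table: g(17) = 5, so g⁻¹(5) = 17.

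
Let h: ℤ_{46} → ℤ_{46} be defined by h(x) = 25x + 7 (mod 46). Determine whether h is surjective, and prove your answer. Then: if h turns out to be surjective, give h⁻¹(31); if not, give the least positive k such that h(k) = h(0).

Since gcd(25, 46) = 1, 25 is invertible modulo 46. Euclid's algorithm: 46 = 1·25 + 21, 25 = 1·21 + 4, 21 = 5·4 + 1; back-substituting gives 1 = 35·25 − 19·46, so 25⁻¹ ≡ 35 (mod 46).
For any y ∈ ℤ_{46}, x = 35(y − 7) mod 46 satisfies h(x) = 25·35(y − 7) + 7 ≡ y (since 25·35 ≡ 1 mod 46). So every y has a preimage.
Therefore h is surjective.
Since h is surjective, we compute h⁻¹(31): solve 25x + 7 ≡ 31 (mod 46), i.e. 25x ≡ 24 (mod 46).
Multiplying by 25⁻¹ = 35 gives x ≡ 35·24 = 840 = 18·46 + 12 ≡ 12 (mod 46).
Check: h(12) = 25·12 + 7 = 307 = 6·46 + 31 ≡ 31 (mod 46).

12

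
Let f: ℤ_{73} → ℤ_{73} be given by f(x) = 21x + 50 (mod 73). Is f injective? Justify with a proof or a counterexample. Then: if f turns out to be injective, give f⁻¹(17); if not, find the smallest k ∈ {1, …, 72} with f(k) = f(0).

Recall that f is injective when f(u) = f(v) forces u = v.
Suppose f(u) = f(v) in ℤ_{73}. Then 21u + 50 ≡ 21v + 50 (mod 73), therefore 21(u − v) ≡ 0 (mod 73).
Since gcd(21, 73) = 1, 21 is invertible modulo 73, hence u − v ≡ 0 (mod 73), i.e. u = v.
Hence f is injective.
We now compute 21⁻¹ mod 73 explicitly. Euclid's algorithm: 73 = 3·21 + 10, 21 = 2·10 + 1; back-substituting gives 1 = 7·21 − 2·73, so 21⁻¹ ≡ 7 (mod 73).
Since f is injective, we find f⁻¹(17): we need 21x ≡ 17 − 50 ≡ 40 (mod 73). Using 21⁻¹ = 7: x ≡ 7·40 = 280 = 3·73 + 61, so x = 61.
Check: f(61) = 21·61 + 50 = 1331 = 18·73 + 17 ≡ 17 (mod 73).

61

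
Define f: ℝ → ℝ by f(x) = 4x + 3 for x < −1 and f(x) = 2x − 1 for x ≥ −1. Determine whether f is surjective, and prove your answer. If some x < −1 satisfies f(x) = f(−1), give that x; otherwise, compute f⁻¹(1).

Both pieces are strictly increasing (slopes 4 and 2), so each is injective on its own interval.
The left piece maps (−∞, −1) onto (−∞, −1); the right piece maps [−1, ∞) onto [−3, ∞).
The union (−∞, −1) ∪ [−3, ∞) covers ℝ, so f is surjective.
For the follow-up: the images overlap, so an x < −1 with f(x) = f(−1) exists. f(−1) = −3; solving 4x + 3 = −3 for x < −1 gives x = (−3 − 3)/4 = −3/2.

-3/2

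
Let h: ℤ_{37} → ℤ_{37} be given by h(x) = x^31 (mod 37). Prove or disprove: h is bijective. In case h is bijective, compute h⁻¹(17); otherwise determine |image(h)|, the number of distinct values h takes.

15

Since 37 is prime, the nonzero elements of ℤ_{37} form a cyclic group of order 36.
As gcd(31, 36) = 1, raising to the 31st power is a bijection on this group: if s^31 ≡ t^31 then (st^{−1})^31 = 1, and the only element of order dividing gcd(31, 36) = 1 is 1, so s = t.
With h(0) = 0 this makes h injective on all of ℤ_{37}, hence bijective (finite equal-size domain and codomain). In particular h is bijective.
Since h is bijective, we find the preimage of 17. The inverse of x ↦ x^31 on (ℤ_{37})^× is x ↦ x^7, because 31·7 = 217 = 6·36 + 1 ≡ 1 (mod 36) and x^{36} = 1 for x ≠ 0 (Fermat). So h⁻¹(17) = 17^7 mod 37.
Repeated squaring mod 37: 17^1 ≡ 17, 17^2 ≡ 17² = 289 ≡ 30, 17^4 ≡ 30² = 900 ≡ 12. Since 7 = 4 + 2 + 1, 17^7 ≡ 12·30·17: 12·30 = 360 ≡ 27, then 27·17 = 459 ≡ 15. So 17^7 ≡ 15 (mod 37).
Hence h⁻¹(17) = 15.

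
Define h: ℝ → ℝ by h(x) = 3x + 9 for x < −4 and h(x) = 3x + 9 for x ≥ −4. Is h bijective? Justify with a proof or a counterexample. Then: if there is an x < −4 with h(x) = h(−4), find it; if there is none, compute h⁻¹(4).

Both pieces are strictly increasing (slopes 3 and 3), so each is injective on its own interval.
The left piece maps (−∞, −4) onto (−∞, −3); the right piece maps [−4, ∞) onto [−3, ∞).
Since −3 = −3, the images partition ℝ: h is injective and surjective, hence bijective.
Because the two images are disjoint, no x < −4 has h(x) = h(−4), so we compute h⁻¹(4): 4 lies in [−3, ∞), so solve 3x + 9 = 4: x = (4 − 9)/3 = −5/3.

-5/3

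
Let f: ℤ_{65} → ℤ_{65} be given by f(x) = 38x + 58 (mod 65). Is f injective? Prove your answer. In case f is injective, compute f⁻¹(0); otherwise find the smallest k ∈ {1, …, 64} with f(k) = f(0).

19

Suppose f(u) = f(v) in ℤ_{65}. Then 38u + 58 ≡ 38v + 58 (mod 65), therefore 38(u − v) ≡ 0 (mod 65).
Since gcd(38, 65) = 1, 38 is invertible modulo 65, so u − v ≡ 0 (mod 65), i.e. u = v.
Thus f is injective.
We now compute 38⁻¹ mod 65 explicitly. Euclid's algorithm: 65 = 1·38 + 27, 38 = 1·27 + 11, 27 = 2·11 + 5, 11 = 2·5 + 1; back-substituting gives 1 = 12·38 − 7·65, so 38⁻¹ ≡ 12 (mod 65).
Since f is injective, we find f⁻¹(0): we need 38x ≡ 0 − 58 ≡ 7 (mod 65). Using 38⁻¹ = 12: x ≡ 12·7 = 84 = 1·65 + 19, so x = 19.
Check: f(19) = 38·19 + 58 = 780 = 12·65 + 0 ≡ 0 (mod 65).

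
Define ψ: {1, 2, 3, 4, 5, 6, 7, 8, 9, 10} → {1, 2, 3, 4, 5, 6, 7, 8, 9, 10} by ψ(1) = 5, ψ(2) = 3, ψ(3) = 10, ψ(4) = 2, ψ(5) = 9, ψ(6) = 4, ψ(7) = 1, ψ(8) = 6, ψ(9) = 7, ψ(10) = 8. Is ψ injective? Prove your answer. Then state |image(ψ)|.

The values ψ(1), …, ψ(10) are 5, 3, 10, 2, 9, 4, 1, 6, 7, 8 — all distinct.
So ψ(x_1) = ψ(x_2) only when x_1 = x_2, and ψ is injective.
The image of ψ is {1, 2, 3, 4, 5, 6, 7, 8, 9, 10}, which has 10 elements.

10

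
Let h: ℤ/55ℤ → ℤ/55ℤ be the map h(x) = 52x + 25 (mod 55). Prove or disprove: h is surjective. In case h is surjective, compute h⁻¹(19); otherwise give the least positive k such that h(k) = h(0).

2

Since gcd(52, 55) = 1, 52 is invertible modulo 55. Euclid's algorithm: 55 = 1·52 + 3, 52 = 17·3 + 1; back-substituting gives 1 = 18·52 − 17·55, so 52⁻¹ ≡ 18 (mod 55).
Then y ↦ 18(y − 25) is a two-sided inverse to h, so every y ∈ ℤ/55ℤ has a preimage.
Hence h is surjective.
Since h is surjective, we find h⁻¹(19): we need 52x ≡ 19 − 25 ≡ 49 (mod 55). Using 52⁻¹ = 18: x ≡ 18·49 = 882 = 16·55 + 2, so x = 2.
Check: h(2) = 52·2 + 25 = 129 = 2·55 + 19 ≡ 19 (mod 55).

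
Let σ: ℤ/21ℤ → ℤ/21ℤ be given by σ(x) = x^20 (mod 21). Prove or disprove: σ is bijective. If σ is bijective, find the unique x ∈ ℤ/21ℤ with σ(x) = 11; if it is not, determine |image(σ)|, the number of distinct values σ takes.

8

σ(2): Repeated squaring mod 21: 2^1 ≡ 2, 2^2 ≡ 2² = 4, 2^4 ≡ 4² = 16, 2^8 ≡ 16² = 256 ≡ 4, 2^16 ≡ 4² = 16. Since 20 = 16 + 4, 2^20 ≡ 16·16: 16·16 = 256 ≡ 4. So 2^20 ≡ 4 (mod 21).
σ(5): Repeated squaring mod 21: 5^1 ≡ 5, 5^2 ≡ 5² = 25 ≡ 4, 5^4 ≡ 4² = 16, 5^8 ≡ 16² = 256 ≡ 4, 5^16 ≡ 4² = 16. Since 20 = 16 + 4, 5^20 ≡ 16·16: 16·16 = 256 ≡ 4. So 5^20 ≡ 4 (mod 21).
So σ(2) = σ(5) = 4 while 2 ≠ 5, hence σ is not injective, hence not bijective.
Since σ is not bijective, we determine |image(σ)|. Computing x^20 mod 21 for each x (by repeated squaring, reducing mod 21 at every step), the values σ(0), σ(1), …, σ(20) are: 0, 1, 4, 9, 16, 4, 15, 7, 1, 18, 16, 16, 18, 1, 7, 15, 4, 16, 9, 4, 1.
The distinct values are {0, 1, 4, 7, 9, 15, 16, 18}; there are 8 of them.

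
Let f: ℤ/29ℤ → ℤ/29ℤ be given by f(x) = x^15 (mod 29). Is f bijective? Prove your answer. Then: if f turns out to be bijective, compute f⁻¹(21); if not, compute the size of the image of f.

Since 29 is prime, the nonzero elements of ℤ/29ℤ form a cyclic group of order 28.
As gcd(15, 28) = 1, raising to the 15th power is a bijection on this group: if a^15 ≡ b^15 then (ab^{−1})^15 = 1, and the only element of order dividing gcd(15, 28) = 1 is 1, so a = b.
With f(0) = 0 this makes f injective on all of ℤ/29ℤ, hence bijective (finite equal-size domain and codomain). In particular f is bijective.
Since f is bijective, we find the preimage of 21. The inverse of x ↦ x^15 on (ℤ/29ℤ)^× is x ↦ x^15, because 15·15 = 225 = 8·28 + 1 ≡ 1 (mod 28) and x^{28} = 1 for x ≠ 0 (Fermat). So f⁻¹(21) = 21^15 mod 29.
Repeated squaring mod 29: 21^1 ≡ 21, 21^2 ≡ 21² = 441 ≡ 6, 21^4 ≡ 6² = 36 ≡ 7, 21^8 ≡ 7² = 49 ≡ 20. Since 15 = 8 + 4 + 2 + 1, 21^15 ≡ 20·7·6·21: 20·7 = 140 ≡ 24, then 24·6 = 144 ≡ 28, then 28·21 = 588 ≡ 8. So 21^15 ≡ 8 (mod 29).
Hence f⁻¹(21) = 8.

8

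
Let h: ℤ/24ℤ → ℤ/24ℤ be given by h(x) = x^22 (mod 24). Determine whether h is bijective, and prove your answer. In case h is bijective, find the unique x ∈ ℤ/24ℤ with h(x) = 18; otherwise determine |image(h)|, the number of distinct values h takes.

4

h(2): Repeated squaring mod 24: 2^1 ≡ 2, 2^2 ≡ 2² = 4, 2^4 ≡ 4² = 16, 2^8 ≡ 16² = 256 ≡ 16, 2^16 ≡ 16² = 256 ≡ 16. Since 22 = 16 + 4 + 2, 2^22 ≡ 16·16·4: 16·16 = 256 ≡ 16, then 16·4 = 64 ≡ 16. So 2^22 ≡ 16 (mod 24).
h(4): Repeated squaring mod 24: 4^1 ≡ 4, 4^2 ≡ 4² = 16, 4^4 ≡ 16² = 256 ≡ 16, 4^8 ≡ 16² = 256 ≡ 16, 4^16 ≡ 16² = 256 ≡ 16. Since 22 = 16 + 4 + 2, 4^22 ≡ 16·16·16: 16·16 = 256 ≡ 16, then 16·16 = 256 ≡ 16. So 4^22 ≡ 16 (mod 24).
So h(2) = h(4) = 16 while 2 ≠ 4, thus h is not injective, hence not bijective.
Since h is not bijective, we determine |image(h)|. Computing x^22 mod 24 for each x (by repeated squaring, reducing mod 24 at every step), the values h(0), h(1), …, h(23) are: 0, 1, 16, 9, 16, 1, 0, 1, 16, 9, 16, 1, 0, 1, 16, 9, 16, 1, 0, 1, 16, 9, 16, 1.
The distinct values are {0, 1, 9, 16}; there are 4 of them.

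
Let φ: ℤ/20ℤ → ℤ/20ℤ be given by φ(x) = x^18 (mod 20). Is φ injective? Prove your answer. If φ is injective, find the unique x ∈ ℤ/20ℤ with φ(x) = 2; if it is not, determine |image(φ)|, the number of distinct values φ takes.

φ(4): Repeated squaring mod 20: 4^1 ≡ 4, 4^2 ≡ 4² = 16, 4^4 ≡ 16² = 256 ≡ 16, 4^8 ≡ 16² = 256 ≡ 16, 4^16 ≡ 16² = 256 ≡ 16. Since 18 = 16 + 2, 4^18 ≡ 16·16: 16·16 = 256 ≡ 16. So 4^18 ≡ 16 (mod 20).
φ(6): Repeated squaring mod 20: 6^1 ≡ 6, 6^2 ≡ 6² = 36 ≡ 16, 6^4 ≡ 16² = 256 ≡ 16, 6^8 ≡ 16² = 256 ≡ 16, 6^16 ≡ 16² = 256 ≡ 16. Since 18 = 16 + 2, 6^18 ≡ 16·16: 16·16 = 256 ≡ 16. So 6^18 ≡ 16 (mod 20).
So φ(4) = φ(6) = 16 while 4 ≠ 6, so φ is not injective.
Since φ is not injective, we determine |image(φ)|. Computing x^18 mod 20 for each x (by repeated squaring, reducing mod 20 at every step), the values φ(0), φ(1), …, φ(19) are: 0, 1, 4, 9, 16, 5, 16, 9, 4, 1, 0, 1, 4, 9, 16, 5, 16, 9, 4, 1.
The distinct values are {0, 1, 4, 5, 9, 16}; there are 6 of them.

6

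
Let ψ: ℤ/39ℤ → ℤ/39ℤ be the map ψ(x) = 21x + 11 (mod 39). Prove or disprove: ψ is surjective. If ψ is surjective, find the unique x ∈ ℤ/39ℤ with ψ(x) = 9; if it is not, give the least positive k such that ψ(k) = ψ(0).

Recall that surjectivity means every element of the codomain has a preimage under ψ.
Since gcd(21, 39) = 3, we have 21x ≡ 0 (mod 3) for all x, so ψ(x) ≡ 2 (mod 3).
But 0 ≢ 2 (mod 3), so 0 ∈ ℤ/39ℤ has no preimage. So ψ is not surjective.
Since ψ is not surjective, we find the least positive k with ψ(k) = ψ(0): this means 21k ≡ 0 (mod 39), i.e. 39 ∣ 21k. Since gcd(21, 39) = 3, dividing through by 3 this holds exactly when 13 ∣ 7k, and as gcd(7, 13) = 1, exactly when 13 ∣ k.
The smallest positive such k is 13.

13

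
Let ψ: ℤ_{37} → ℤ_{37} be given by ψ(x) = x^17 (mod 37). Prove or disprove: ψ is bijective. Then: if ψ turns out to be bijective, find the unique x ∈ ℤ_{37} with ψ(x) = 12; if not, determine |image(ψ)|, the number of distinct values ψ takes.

Since 37 is prime, the nonzero elements of ℤ_{37} form a cyclic group of order 36.
As gcd(17, 36) = 1, raising to the 17th power is a bijection on this group: if u^17 ≡ v^17 then (uv^{−1})^17 = 1, and the only element of order dividing gcd(17, 36) = 1 is 1, so u = v.
With ψ(0) = 0 this makes ψ injective on all of ℤ_{37}, hence bijective (finite equal-size domain and codomain). In particular ψ is bijective.
Since ψ is bijective, we find the preimage of 12. The inverse of x ↦ x^17 on (ℤ_{37})^× is x ↦ x^17, because 17·17 = 289 = 8·36 + 1 ≡ 1 (mod 36) and x^{36} = 1 for x ≠ 0 (Fermat). So ψ⁻¹(12) = 12^17 mod 37.
Repeated squaring mod 37: 12^1 ≡ 12, 12^2 ≡ 12² = 144 ≡ 33, 12^4 ≡ 33² = 1089 ≡ 16, 12^8 ≡ 16² = 256 ≡ 34, 12^16 ≡ 34² = 1156 ≡ 9. Since 17 = 16 + 1, 12^17 ≡ 9·12: 9·12 = 108 ≡ 34. So 12^17 ≡ 34 (mod 37).
Hence ψ⁻¹(12) = 34.

34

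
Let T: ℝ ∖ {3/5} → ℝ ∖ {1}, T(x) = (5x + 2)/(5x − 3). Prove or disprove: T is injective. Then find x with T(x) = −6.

Suppose T(s) = T(t). Cross-multiplying: (5s + 2)(5t − 3) = (5t + 2)(5s − 3).
Expanding both sides and cancelling the symmetric terms leaves −25·(s − t) = 0. Since −25 ≠ 0, s = t. Hence T is injective.
Solving T(x) = −6: cross-multiplying gives 5x + 2 = −6(5x − 3), which rearranges to 35x = 16, so x = 16/35.

16/35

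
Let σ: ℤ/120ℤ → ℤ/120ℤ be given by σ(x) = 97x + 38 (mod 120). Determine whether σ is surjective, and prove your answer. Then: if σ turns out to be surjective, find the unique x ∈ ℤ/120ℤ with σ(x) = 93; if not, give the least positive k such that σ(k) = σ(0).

Since gcd(97, 120) = 1, 97 is invertible modulo 120. Euclid's algorithm: 120 = 1·97 + 23, 97 = 4·23 + 5, 23 = 4·5 + 3, 5 = 1·3 + 2, 3 = 1·2 + 1; back-substituting gives 1 = 73·97 − 59·120, so 97⁻¹ ≡ 73 (mod 120).
For any y ∈ ℤ/120ℤ, x = 73(y − 38) mod 120 satisfies σ(x) = 97·73(y − 38) + 38 ≡ y (since 97·73 ≡ 1 mod 120). So every y has a preimage.
Thus σ is surjective.
Since σ is surjective, we compute σ⁻¹(93): solve 97x + 38 ≡ 93 (mod 120), i.e. 97x ≡ 55 (mod 120).
Multiplying by 97⁻¹ = 73 gives x ≡ 73·55 = 4015 = 33·120 + 55 ≡ 55 (mod 120).
Check: σ(55) = 97·55 + 38 = 5373 = 44·120 + 93 ≡ 93 (mod 120).

55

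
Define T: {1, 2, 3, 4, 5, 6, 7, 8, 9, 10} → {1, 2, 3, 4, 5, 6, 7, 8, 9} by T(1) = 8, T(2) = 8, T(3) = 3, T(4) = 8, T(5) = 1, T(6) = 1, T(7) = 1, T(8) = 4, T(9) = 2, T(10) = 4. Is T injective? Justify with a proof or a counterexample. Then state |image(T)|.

T(1) = 8 = T(2) with 1 ≠ 2, so T is not injective.
The image of T is {1, 2, 3, 4, 8}, which has 5 elements.

5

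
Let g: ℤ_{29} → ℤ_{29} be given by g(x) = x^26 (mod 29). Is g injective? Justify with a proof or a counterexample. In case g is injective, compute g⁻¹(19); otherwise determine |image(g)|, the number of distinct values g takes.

15

g(14): Repeated squaring mod 29: 14^1 ≡ 14, 14^2 ≡ 14² = 196 ≡ 22, 14^4 ≡ 22² = 484 ≡ 20, 14^8 ≡ 20² = 400 ≡ 23, 14^16 ≡ 23² = 529 ≡ 7. Since 26 = 16 + 8 + 2, 14^26 ≡ 7·23·22: 7·23 = 161 ≡ 16, then 16·22 = 352 ≡ 4. So 14^26 ≡ 4 (mod 29).
g(15): Repeated squaring mod 29: 15^1 ≡ 15, 15^2 ≡ 15² = 225 ≡ 22, 15^4 ≡ 22² = 484 ≡ 20, 15^8 ≡ 20² = 400 ≡ 23, 15^16 ≡ 23² = 529 ≡ 7. Since 26 = 16 + 8 + 2, 15^26 ≡ 7·23·22: 7·23 = 161 ≡ 16, then 16·22 = 352 ≡ 4. So 15^26 ≡ 4 (mod 29).
So g(14) = g(15) = 4 while 14 ≠ 15, therefore g is not injective.
Since g is not injective, we determine |image(g)|. Computing x^26 mod 29 for each x (by repeated squaring, reducing mod 29 at every step), the values g(0), g(1), …, g(28) are: 0, 1, 22, 13, 20, 7, 25, 16, 5, 24, 9, 6, 28, 23, 4, 4, 23, 28, 6, 9, 24, 5, 16, 25, 7, 20, 13, 22, 1.
The distinct values are {0, 1, 4, 5, 6, 7, 9, 13, 16, 20, 22, 23, 24, 25, 28}; there are 15 of them.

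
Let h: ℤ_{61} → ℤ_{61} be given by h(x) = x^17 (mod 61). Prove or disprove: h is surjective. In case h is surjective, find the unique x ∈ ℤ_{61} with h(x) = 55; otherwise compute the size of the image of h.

Since 61 is prime, the nonzero elements of ℤ_{61} form a cyclic group of order 60.
As gcd(17, 60) = 1, raising to the 17th power is a bijection on this group: if s^17 ≡ t^17 then (st^{−1})^17 = 1, and the only element of order dividing gcd(17, 60) = 1 is 1, so s = t.
With h(0) = 0 this makes h injective on all of ℤ_{61}, hence bijective (finite equal-size domain and codomain). In particular h is surjective.
Since h is surjective, we find the preimage of 55. The inverse of x ↦ x^17 on (ℤ_{61})^× is x ↦ x^53, because 17·53 = 901 = 15·60 + 1 ≡ 1 (mod 60) and x^{60} = 1 for x ≠ 0 (Fermat). So h⁻¹(55) = 55^53 mod 61.
Repeated squaring mod 61: 55^1 ≡ 55, 55^2 ≡ 55² = 3025 ≡ 36, 55^4 ≡ 36² = 1296 ≡ 15, 55^8 ≡ 15² = 225 ≡ 42, 55^16 ≡ 42² = 1764 ≡ 56, 55^32 ≡ 56² = 3136 ≡ 25. Since 53 = 32 + 16 + 4 + 1, 55^53 ≡ 25·56·15·55: 25·56 = 1400 ≡ 58, then 58·15 = 870 ≡ 16, then 16·55 = 880 ≡ 26. So 55^53 ≡ 26 (mod 61).
Hence h⁻¹(55) = 26.

26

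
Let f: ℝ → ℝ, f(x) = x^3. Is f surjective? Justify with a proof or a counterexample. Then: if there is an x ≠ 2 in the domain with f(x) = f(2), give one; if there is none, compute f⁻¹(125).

5

For any y ∈ ℝ, x = y^{1/3} ∈ ℝ gives f(x) = y, so f is surjective.
Since x ↦ x^3 is strictly increasing on ℝ, it is injective there, so no x ≠ 2 in the domain has f(x) = f(2). We therefore compute f⁻¹(125) = 125^{1/3} = 5 (indeed 5^3 = 125).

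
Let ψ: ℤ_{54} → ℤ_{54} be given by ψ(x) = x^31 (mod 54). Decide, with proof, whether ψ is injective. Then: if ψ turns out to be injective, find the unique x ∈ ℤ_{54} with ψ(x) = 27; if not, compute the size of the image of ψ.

ψ(0) = 0^31 = 0.
ψ(6): Repeated squaring mod 54: 6^1 ≡ 6, 6^2 ≡ 6² = 36, 6^4 ≡ 36² = 1296 ≡ 0, 6^8 ≡ 0² = 0, 6^16 ≡ 0² = 0. Since 31 = 16 + 8 + 4 + 2 + 1, 6^31 ≡ 0·0·0·36·6: 0·0 = 0, then 0·0 = 0, then 0·36 = 0, then 0·6 = 0. So 6^31 ≡ 0 (mod 54).
So ψ(0) = ψ(6) = 0 while 0 ≠ 6, thus ψ is not injective.
Since ψ is not injective, we determine |image(ψ)|. Computing x^31 mod 54 for each x (by repeated squaring, reducing mod 54 at every step), the values ψ(0), ψ(1), …, ψ(53) are: 0, 1, 38, 27, 40, 23, 0, 25, 8, 27, 10, 47, 0, 49, 32, 27, 34, 17, 0, 19, 2, 27, 4, 41, 0, 43, 26, 27, 28, 11, 0, 13, 50, 27, 52, 35, 0, 37, 20, 27, 22, 5, 0, 7, 44, 27, 46, 29, 0, 31, 14, 27, 16, 53.
The distinct values are {0, 1, 2, 4, 5, 7, 8, 10, 11, 13, 14, 16, 17, 19, 20, 22, 23, 25, 26, 27, 28, 29, 31, 32, 34, 35, 37, 38, 40, 41, 43, 44, 46, 47, 49, 50, 52, 53}; there are 38 of them.

38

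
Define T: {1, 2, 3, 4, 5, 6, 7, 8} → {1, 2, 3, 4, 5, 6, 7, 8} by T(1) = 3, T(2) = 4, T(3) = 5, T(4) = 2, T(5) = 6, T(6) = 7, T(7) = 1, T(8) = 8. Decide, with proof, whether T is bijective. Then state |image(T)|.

8

The values 3, 4, 5, 2, 6, 7, 1, 8 are a permutation of {1, 2, 3, 4, 5, 6, 7, 8}: each element appears exactly once.
So T is injective and surjective, hence bijective.
The image of T is {1, 2, 3, 4, 5, 6, 7, 8}, which has 8 elements.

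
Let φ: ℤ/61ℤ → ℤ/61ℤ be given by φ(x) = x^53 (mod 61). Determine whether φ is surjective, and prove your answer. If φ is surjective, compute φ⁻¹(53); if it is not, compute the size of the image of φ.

Since 61 is prime, the nonzero elements of ℤ/61ℤ form a cyclic group of order 60.
As gcd(53, 60) = 1, raising to the 53rd power is a bijection on this group: if u^53 ≡ v^53 then (uv^{−1})^53 = 1, and the only element of order dividing gcd(53, 60) = 1 is 1, so u = v.
With φ(0) = 0 this makes φ injective on all of ℤ/61ℤ, hence bijective (finite equal-size domain and codomain). In particular φ is surjective.
Since φ is surjective, we find the preimage of 53. The inverse of x ↦ x^53 on (ℤ/61ℤ)^× is x ↦ x^17, because 53·17 = 901 = 15·60 + 1 ≡ 1 (mod 60) and x^{60} = 1 for x ≠ 0 (Fermat). So φ⁻¹(53) = 53^17 mod 61.
Repeated squaring mod 61: 53^1 ≡ 53, 53^2 ≡ 53² = 2809 ≡ 3, 53^4 ≡ 3² = 9, 53^8 ≡ 9² = 81 ≡ 20, 53^16 ≡ 20² = 400 ≡ 34. Since 17 = 16 + 1, 53^17 ≡ 34·53: 34·53 = 1802 ≡ 33. So 53^17 ≡ 33 (mod 61).
Hence φ⁻¹(53) = 33.

33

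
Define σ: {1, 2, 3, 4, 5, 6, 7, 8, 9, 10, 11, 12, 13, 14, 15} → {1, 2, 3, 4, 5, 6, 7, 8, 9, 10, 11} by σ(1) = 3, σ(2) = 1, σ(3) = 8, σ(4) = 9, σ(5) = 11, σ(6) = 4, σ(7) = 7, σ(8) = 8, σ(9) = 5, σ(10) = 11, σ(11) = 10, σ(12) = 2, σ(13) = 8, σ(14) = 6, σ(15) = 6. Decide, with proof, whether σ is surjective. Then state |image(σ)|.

Every element of the codomain has a preimage: 1 = σ(2), 2 = σ(12), 3 = σ(1), 4 = σ(6), 5 = σ(9), 6 = σ(14), 7 = σ(7), 8 = σ(3), 9 = σ(4), 10 = σ(11), 11 = σ(5).
Hence σ is surjective.
The image of σ is {1, 2, 3, 4, 5, 6, 7, 8, 9, 10, 11}, which has 11 elements.

11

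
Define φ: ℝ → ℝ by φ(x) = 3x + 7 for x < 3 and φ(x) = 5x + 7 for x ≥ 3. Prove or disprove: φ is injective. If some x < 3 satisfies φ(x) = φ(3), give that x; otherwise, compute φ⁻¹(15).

Both pieces are strictly increasing (slopes 3 and 5), so each is injective on its own interval.
The left piece maps (−∞, 3) onto (−∞, 16); the right piece maps [3, ∞) onto [22, ∞).
These images are disjoint, so no value is attained by both pieces. So φ is injective.
Because the two images are disjoint, no x < 3 has φ(x) = φ(3), so we compute φ⁻¹(15): 15 lies in (−∞, 16), so solve 3x + 7 = 15: x = (15 − 7)/3 = 8/3.

8/3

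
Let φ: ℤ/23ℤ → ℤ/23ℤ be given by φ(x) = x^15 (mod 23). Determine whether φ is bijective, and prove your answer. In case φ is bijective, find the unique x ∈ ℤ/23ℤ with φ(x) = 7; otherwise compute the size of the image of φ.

Since 23 is prime, the nonzero elements of ℤ/23ℤ form a cyclic group of order 22.
As gcd(15, 22) = 1, raising to the 15th power is a bijection on this group: if s^15 ≡ t^15 then (st^{−1})^15 = 1, and the only element of order dividing gcd(15, 22) = 1 is 1, so s = t.
With φ(0) = 0 this makes φ injective on all of ℤ/23ℤ, hence bijective (finite equal-size domain and codomain). In particular φ is bijective.
Since φ is bijective, we find the preimage of 7. The inverse of x ↦ x^15 on (ℤ/23ℤ)^× is x ↦ x^3, because 15·3 = 45 = 2·22 + 1 ≡ 1 (mod 22) and x^{22} = 1 for x ≠ 0 (Fermat). So φ⁻¹(7) = 7^3 mod 23.
Repeated squaring mod 23: 7^1 ≡ 7, 7^2 ≡ 7² = 49 ≡ 3. Since 3 = 2 + 1, 7^3 ≡ 3·7: 3·7 = 21. So 7^3 ≡ 21 (mod 23).
Hence φ⁻¹(7) = 21.

21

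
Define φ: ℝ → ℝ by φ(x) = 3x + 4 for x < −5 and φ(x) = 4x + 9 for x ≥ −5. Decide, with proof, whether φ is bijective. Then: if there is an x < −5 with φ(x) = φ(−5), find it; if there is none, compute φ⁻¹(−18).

-22/3

Both pieces are strictly increasing (slopes 3 and 4), so each is injective on its own interval.
The left piece maps (−∞, −5) onto (−∞, −11); the right piece maps [−5, ∞) onto [−11, ∞).
Since −11 = −11, the images partition ℝ: φ is injective and surjective, hence bijective.
Because the two images are disjoint, no x < −5 has φ(x) = φ(−5), so we compute φ⁻¹(−18): −18 lies in (−∞, −11), so solve 3x + 4 = −18: x = (−18 − 4)/3 = −22/3.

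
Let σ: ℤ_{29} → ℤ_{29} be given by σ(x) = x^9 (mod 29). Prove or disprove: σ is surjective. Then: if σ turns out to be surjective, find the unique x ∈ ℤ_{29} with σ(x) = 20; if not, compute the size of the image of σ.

7

Since 29 is prime, the nonzero elements of ℤ_{29} form a cyclic group of order 28.
As gcd(9, 28) = 1, raising to the 9th power is a bijection on this group: if x_1^9 ≡ x_2^9 then (x_1x_2^{−1})^9 = 1, and the only element of order dividing gcd(9, 28) = 1 is 1, so x_1 = x_2.
With σ(0) = 0 this makes σ injective on all of ℤ_{29}, hence bijective (finite equal-size domain and codomain). In particular σ is surjective.
Since σ is surjective, we find the preimage of 20. The inverse of x ↦ x^9 on (ℤ_{29})^× is x ↦ x^25, because 9·25 = 225 = 8·28 + 1 ≡ 1 (mod 28) and x^{28} = 1 for x ≠ 0 (Fermat). So σ⁻¹(20) = 20^25 mod 29.
Repeated squaring mod 29: 20^1 ≡ 20, 20^2 ≡ 20² = 400 ≡ 23, 20^4 ≡ 23² = 529 ≡ 7, 20^8 ≡ 7² = 49 ≡ 20, 20^16 ≡ 20² = 400 ≡ 23. Since 25 = 16 + 8 + 1, 20^25 ≡ 23·20·20: 23·20 = 460 ≡ 25, then 25·20 = 500 ≡ 7. So 20^25 ≡ 7 (mod 29).
Hence σ⁻¹(20) = 7.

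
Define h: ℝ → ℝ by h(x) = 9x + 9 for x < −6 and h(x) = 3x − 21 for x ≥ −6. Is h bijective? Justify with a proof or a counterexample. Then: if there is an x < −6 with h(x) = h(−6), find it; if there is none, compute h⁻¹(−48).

-19/3

Both pieces are strictly increasing (slopes 9 and 3), so each is injective on its own interval.
The left piece maps (−∞, −6) onto (−∞, −45); the right piece maps [−6, ∞) onto [−39, ∞).
The images leave a gap (−45 has no preimage), so h is not surjective, hence not bijective.
Because the two images are disjoint, no x < −6 has h(x) = h(−6), so we compute h⁻¹(−48): −48 lies in (−∞, −45), so solve 9x + 9 = −48: x = (−48 − 9)/9 = −19/3.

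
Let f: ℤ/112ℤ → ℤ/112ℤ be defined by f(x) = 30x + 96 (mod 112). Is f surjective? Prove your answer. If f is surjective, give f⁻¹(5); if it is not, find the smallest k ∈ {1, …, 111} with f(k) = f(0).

By definition, f is surjective if every y in the codomain equals f(x) for some x in the domain.
Since gcd(30, 112) = 2, we have 30x ≡ 0 (mod 2) for all x, so f(x) ≡ 0 (mod 2).
But 1 ≢ 0 (mod 2), so 1 ∈ ℤ/112ℤ has no preimage. Thus f is not surjective.
Since f is not surjective, we find the least positive k with f(k) = f(0): this means 30k ≡ 0 (mod 112), i.e. 112 ∣ 30k. Since gcd(30, 112) = 2, dividing through by 2 this holds exactly when 56 ∣ 15k, and as gcd(15, 56) = 1, exactly when 56 ∣ k.
The smallest positive such k is 56.

56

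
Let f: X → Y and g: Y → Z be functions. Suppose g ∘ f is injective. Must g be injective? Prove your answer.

not injective

No. Take X = {0, 1, 2}, Y = {0, 1, 2, 3}, Z = {0, 1, 2, 3}, f(a) = a for each a ∈ X, and g(b) = 2 if b ∈ {2, 3} else g(b) = b.
Then g ∘ f = f is injective (X ⊂ Y and f is the inclusion), but g(2) = g(3) = 2 with 2 ≠ 3, so g is not injective.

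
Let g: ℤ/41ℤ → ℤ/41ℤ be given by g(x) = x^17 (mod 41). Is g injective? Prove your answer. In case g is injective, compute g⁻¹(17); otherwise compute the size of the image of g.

Since 41 is prime, the nonzero elements of ℤ/41ℤ form a cyclic group of order 40.
As gcd(17, 40) = 1, raising to the 17th power is a bijection on this group: if s^17 ≡ t^17 then (st^{−1})^17 = 1, and the only element of order dividing gcd(17, 40) = 1 is 1, so s = t.
With g(0) = 0 this makes g injective on all of ℤ/41ℤ, hence bijective (finite equal-size domain and codomain). In particular g is injective.
Since g is injective, we find the preimage of 17. The inverse of x ↦ x^17 on (ℤ/41ℤ)^× is x ↦ x^33, because 17·33 = 561 = 14·40 + 1 ≡ 1 (mod 40) and x^{40} = 1 for x ≠ 0 (Fermat). So g⁻¹(17) = 17^33 mod 41.
Repeated squaring mod 41: 17^1 ≡ 17, 17^2 ≡ 17² = 289 ≡ 2, 17^4 ≡ 2² = 4, 17^8 ≡ 4² = 16, 17^16 ≡ 16² = 256 ≡ 10, 17^32 ≡ 10² = 100 ≡ 18. Since 33 = 32 + 1, 17^33 ≡ 18·17: 18·17 = 306 ≡ 19. So 17^33 ≡ 19 (mod 41).
Hence g⁻¹(17) = 19.

19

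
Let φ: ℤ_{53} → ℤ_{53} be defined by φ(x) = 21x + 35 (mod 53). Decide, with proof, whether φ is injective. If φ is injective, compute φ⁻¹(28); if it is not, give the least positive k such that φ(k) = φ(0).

If φ(u) = φ(v), then 21u ≡ 21v (mod 53). Because gcd(21, 53) = 1, we may cancel 21 to get u ≡ v (mod 53).
Hence φ is injective.
We now compute 21⁻¹ mod 53 explicitly. Euclid's algorithm: 53 = 2·21 + 11, 21 = 1·11 + 10, 11 = 1·10 + 1; back-substituting gives 1 = 48·21 − 19·53, so 21⁻¹ ≡ 48 (mod 53).
Since φ is injective, we find φ⁻¹(28): we need 21x ≡ 28 − 35 ≡ 46 (mod 53). Using 21⁻¹ = 48: x ≡ 48·46 = 2208 = 41·53 + 35, so x = 35.
Check: φ(35) = 21·35 + 35 = 770 = 14·53 + 28 ≡ 28 (mod 53).

35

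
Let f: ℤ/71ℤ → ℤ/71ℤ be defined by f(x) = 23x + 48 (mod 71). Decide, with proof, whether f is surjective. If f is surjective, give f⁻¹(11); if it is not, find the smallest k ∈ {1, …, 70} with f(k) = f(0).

20

Since gcd(23, 71) = 1, 23 is invertible modulo 71. Euclid's algorithm: 71 = 3·23 + 2, 23 = 11·2 + 1; back-substituting gives 1 = 34·23 − 11·71, so 23⁻¹ ≡ 34 (mod 71).
Then y ↦ 34(y − 48) is a two-sided inverse to f, so every y ∈ ℤ/71ℤ has a preimage.
Therefore f is surjective.
Since f is surjective, we find f⁻¹(11): we need 23x ≡ 11 − 48 ≡ 34 (mod 71). Using 23⁻¹ = 34: x ≡ 34·34 = 1156 = 16·71 + 20, so x = 20.
Check: f(20) = 23·20 + 48 = 508 = 7·71 + 11 ≡ 11 (mod 71).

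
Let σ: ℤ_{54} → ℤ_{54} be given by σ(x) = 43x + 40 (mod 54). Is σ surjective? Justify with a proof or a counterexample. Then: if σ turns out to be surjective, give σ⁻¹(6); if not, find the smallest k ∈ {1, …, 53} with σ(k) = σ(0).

8

Since gcd(43, 54) = 1, 43 is invertible modulo 54. Euclid's algorithm: 54 = 1·43 + 11, 43 = 3·11 + 10, 11 = 1·10 + 1; back-substituting gives 1 = 49·43 − 39·54, so 43⁻¹ ≡ 49 (mod 54).
For any y ∈ ℤ_{54}, x = 49(y − 40) mod 54 satisfies σ(x) = 43·49(y − 40) + 40 ≡ y (since 43·49 ≡ 1 mod 54). So every y has a preimage.
Thus σ is surjective.
Since σ is surjective, we compute σ⁻¹(6): solve 43x + 40 ≡ 6 (mod 54), i.e. 43x ≡ 20 (mod 54).
Multiplying by 43⁻¹ = 49 gives x ≡ 49·20 = 980 = 18·54 + 8 ≡ 8 (mod 54).
Check: σ(8) = 43·8 + 40 = 384 = 7·54 + 6 ≡ 6 (mod 54).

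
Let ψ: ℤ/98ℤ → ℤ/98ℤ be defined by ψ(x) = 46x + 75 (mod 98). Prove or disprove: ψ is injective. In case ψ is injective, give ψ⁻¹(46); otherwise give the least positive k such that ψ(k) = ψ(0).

49

We have gcd(46, 98) = 2 > 1. Taking x_1 = 0 and x_2 = 49: ψ(0) = 75 and ψ(49) = 46·49 + 75 = 2329 ≡ 75 (mod 98).
So ψ(0) = ψ(49) while 0 ≠ 49, hence ψ is not injective.
Since ψ is not injective, we find the least positive k with ψ(k) = ψ(0): this means 46k ≡ 0 (mod 98), i.e. 98 ∣ 46k. Since gcd(46, 98) = 2, dividing through by 2 this holds exactly when 49 ∣ 23k, and as gcd(23, 49) = 1, exactly when 49 ∣ k.
The smallest positive such k is 49.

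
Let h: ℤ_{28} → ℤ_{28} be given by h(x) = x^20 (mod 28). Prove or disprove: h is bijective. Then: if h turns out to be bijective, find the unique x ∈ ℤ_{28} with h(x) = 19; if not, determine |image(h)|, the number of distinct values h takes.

8

h(6): Repeated squaring mod 28: 6^1 ≡ 6, 6^2 ≡ 6² = 36 ≡ 8, 6^4 ≡ 8² = 64 ≡ 8, 6^8 ≡ 8² = 64 ≡ 8, 6^16 ≡ 8² = 64 ≡ 8. Since 20 = 16 + 4, 6^20 ≡ 8·8: 8·8 = 64 ≡ 8. So 6^20 ≡ 8 (mod 28).
h(8): Repeated squaring mod 28: 8^1 ≡ 8, 8^2 ≡ 8² = 64 ≡ 8, 8^4 ≡ 8² = 64 ≡ 8, 8^8 ≡ 8² = 64 ≡ 8, 8^16 ≡ 8² = 64 ≡ 8. Since 20 = 16 + 4, 8^20 ≡ 8·8: 8·8 = 64 ≡ 8. So 8^20 ≡ 8 (mod 28).
So h(6) = h(8) = 8 while 6 ≠ 8, so h is not injective, hence not bijective.
Since h is not bijective, we determine |image(h)|. Computing x^20 mod 28 for each x (by repeated squaring, reducing mod 28 at every step), the values h(0), h(1), …, h(27) are: 0, 1, 4, 9, 16, 25, 8, 21, 8, 25, 16, 9, 4, 1, 0, 1, 4, 9, 16, 25, 8, 21, 8, 25, 16, 9, 4, 1.
The distinct values are {0, 1, 4, 8, 9, 16, 21, 25}; there are 8 of them.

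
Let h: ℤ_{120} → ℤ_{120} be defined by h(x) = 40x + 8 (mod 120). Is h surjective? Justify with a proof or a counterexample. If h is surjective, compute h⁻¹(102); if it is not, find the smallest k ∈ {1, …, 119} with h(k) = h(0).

3

By definition, h is surjective if every y in the codomain equals h(x) for some x in the domain.
Since gcd(40, 120) = 40, we have 40x ≡ 0 (mod 40) for all x, so h(x) ≡ 8 (mod 40).
But 0 ≢ 8 (mod 40), so 0 ∈ ℤ_{120} has no preimage. Thus h is not surjective.
Since h is not surjective, we find the least positive k with h(k) = h(0): this means 40k ≡ 0 (mod 120), i.e. 120 ∣ 40k. Since gcd(40, 120) = 40, dividing through by 40 this holds exactly when 3 ∣ k.
The smallest positive such k is 3.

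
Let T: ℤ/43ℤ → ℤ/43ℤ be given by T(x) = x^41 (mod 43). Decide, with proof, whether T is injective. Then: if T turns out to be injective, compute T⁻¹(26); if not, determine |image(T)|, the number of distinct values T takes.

Since 43 is prime, the nonzero elements of ℤ/43ℤ form a cyclic group of order 42.
As gcd(41, 42) = 1, raising to the 41st power is a bijection on this group: if a^41 ≡ b^41 then (ab^{−1})^41 = 1, and the only element of order dividing gcd(41, 42) = 1 is 1, so a = b.
With T(0) = 0 this makes T injective on all of ℤ/43ℤ, hence bijective (finite equal-size domain and codomain). In particular T is injective.
Since T is injective, we find the preimage of 26. The inverse of x ↦ x^41 on (ℤ/43ℤ)^× is x ↦ x^41, because 41·41 = 1681 = 40·42 + 1 ≡ 1 (mod 42) and x^{42} = 1 for x ≠ 0 (Fermat). So T⁻¹(26) = 26^41 mod 43.
Repeated squaring mod 43: 26^1 ≡ 26, 26^2 ≡ 26² = 676 ≡ 31, 26^4 ≡ 31² = 961 ≡ 15, 26^8 ≡ 15² = 225 ≡ 10, 26^16 ≡ 10² = 100 ≡ 14, 26^32 ≡ 14² = 196 ≡ 24. Since 41 = 32 + 8 + 1, 26^41 ≡ 24·10·26: 24·10 = 240 ≡ 25, then 25·26 = 650 ≡ 5. So 26^41 ≡ 5 (mod 43).
Hence T⁻¹(26) = 5.

5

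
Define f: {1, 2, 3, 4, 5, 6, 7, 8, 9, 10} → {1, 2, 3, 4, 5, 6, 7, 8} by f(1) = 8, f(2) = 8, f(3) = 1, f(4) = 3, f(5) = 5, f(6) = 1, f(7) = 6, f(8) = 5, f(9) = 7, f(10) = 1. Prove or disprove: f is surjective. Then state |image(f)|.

6

No element maps to 2, so f is not surjective.
The image of f is {1, 3, 5, 6, 7, 8}, which has 6 elements.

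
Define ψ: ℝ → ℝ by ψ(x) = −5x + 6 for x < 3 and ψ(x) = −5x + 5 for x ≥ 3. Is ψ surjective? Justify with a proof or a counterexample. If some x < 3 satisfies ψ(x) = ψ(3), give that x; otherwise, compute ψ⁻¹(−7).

Both pieces are strictly decreasing (slopes −5 and −5), so each is injective on its own interval.
The left piece maps (−∞, 3) onto (−9, ∞); the right piece maps [3, ∞) onto (−∞, −10].
The union (−9, ∞) ∪ (−∞, −10] omits the interval between −9 and −10; in particular −9 has no preimage. So ψ is not surjective.
Because the two images are disjoint, no x < 3 has ψ(x) = ψ(3), so we compute ψ⁻¹(−7): −7 lies in (−9, ∞), so solve −5x + 6 = −7: x = (−7 − 6)/(−5) = 13/5.

13/5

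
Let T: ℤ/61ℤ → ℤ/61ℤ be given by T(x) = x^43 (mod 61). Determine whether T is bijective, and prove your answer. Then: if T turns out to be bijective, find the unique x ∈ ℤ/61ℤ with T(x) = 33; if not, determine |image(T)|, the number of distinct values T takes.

38

Since 61 is prime, the nonzero elements of ℤ/61ℤ form a cyclic group of order 60.
As gcd(43, 60) = 1, raising to the 43rd power is a bijection on this group: if u^43 ≡ v^43 then (uv^{−1})^43 = 1, and the only element of order dividing gcd(43, 60) = 1 is 1, so u = v.
With T(0) = 0 this makes T injective on all of ℤ/61ℤ, hence bijective (finite equal-size domain and codomain). In particular T is bijective.
Since T is bijective, we find the preimage of 33. The inverse of x ↦ x^43 on (ℤ/61ℤ)^× is x ↦ x^7, because 43·7 = 301 = 5·60 + 1 ≡ 1 (mod 60) and x^{60} = 1 for x ≠ 0 (Fermat). So T⁻¹(33) = 33^7 mod 61.
Repeated squaring mod 61: 33^1 ≡ 33, 33^2 ≡ 33² = 1089 ≡ 52, 33^4 ≡ 52² = 2704 ≡ 20. Since 7 = 4 + 2 + 1, 33^7 ≡ 20·52·33: 20·52 = 1040 ≡ 3, then 3·33 = 99 ≡ 38. So 33^7 ≡ 38 (mod 61).
Hence T⁻¹(33) = 38.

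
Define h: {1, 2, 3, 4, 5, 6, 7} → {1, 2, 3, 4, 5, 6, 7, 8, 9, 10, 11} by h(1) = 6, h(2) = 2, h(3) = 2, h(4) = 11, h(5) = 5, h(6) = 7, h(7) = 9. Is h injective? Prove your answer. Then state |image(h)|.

6

h(2) = 2 = h(3) with 2 ≠ 3, so h is not injective.
The image of h is {2, 5, 6, 7, 9, 11}, which has 6 elements.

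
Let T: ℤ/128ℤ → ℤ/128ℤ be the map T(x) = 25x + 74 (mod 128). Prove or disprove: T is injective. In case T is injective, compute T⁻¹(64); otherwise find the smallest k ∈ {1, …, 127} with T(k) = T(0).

If T(s) = T(t), then 25s ≡ 25t (mod 128). Because gcd(25, 128) = 1, we may cancel 25 to get s ≡ t (mod 128).
So T is injective.
We now compute 25⁻¹ mod 128 explicitly. Euclid's algorithm: 128 = 5·25 + 3, 25 = 8·3 + 1; back-substituting gives 1 = 41·25 − 8·128, so 25⁻¹ ≡ 41 (mod 128).
Since T is injective, we find T⁻¹(64): we need 25x ≡ 64 − 74 ≡ 118 (mod 128). Using 25⁻¹ = 41: x ≡ 41·118 = 4838 = 37·128 + 102, so x = 102.
Check: T(102) = 25·102 + 74 = 2624 = 20·128 + 64 ≡ 64 (mod 128).

102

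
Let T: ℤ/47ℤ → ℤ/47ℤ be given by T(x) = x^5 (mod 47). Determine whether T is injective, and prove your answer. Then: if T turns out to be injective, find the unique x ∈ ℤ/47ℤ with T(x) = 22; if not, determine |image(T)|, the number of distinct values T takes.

23

Since 47 is prime, the nonzero elements of ℤ/47ℤ form a cyclic group of order 46.
As gcd(5, 46) = 1, raising to the 5th power is a bijection on this group: if a^5 ≡ b^5 then (ab^{−1})^5 = 1, and the only element of order dividing gcd(5, 46) = 1 is 1, so a = b.
With T(0) = 0 this makes T injective on all of ℤ/47ℤ, hence bijective (finite equal-size domain and codomain). In particular T is injective.
Since T is injective, we find the preimage of 22. The inverse of x ↦ x^5 on (ℤ/47ℤ)^× is x ↦ x^37, because 5·37 = 185 = 4·46 + 1 ≡ 1 (mod 46) and x^{46} = 1 for x ≠ 0 (Fermat). So T⁻¹(22) = 22^37 mod 47.
Repeated squaring mod 47: 22^1 ≡ 22, 22^2 ≡ 22² = 484 ≡ 14, 22^4 ≡ 14² = 196 ≡ 8, 22^8 ≡ 8² = 64 ≡ 17, 22^16 ≡ 17² = 289 ≡ 7, 22^32 ≡ 7² = 49 ≡ 2. Since 37 = 32 + 4 + 1, 22^37 ≡ 2·8·22: 2·8 = 16, then 16·22 = 352 ≡ 23. So 22^37 ≡ 23 (mod 47).
Hence T⁻¹(22) = 23.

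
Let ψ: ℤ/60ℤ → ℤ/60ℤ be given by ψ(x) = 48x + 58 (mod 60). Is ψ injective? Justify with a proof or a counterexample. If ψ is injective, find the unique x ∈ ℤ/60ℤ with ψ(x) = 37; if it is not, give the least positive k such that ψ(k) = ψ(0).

5

We have gcd(48, 60) = 12 > 1. Taking s = 0 and t = 5: ψ(0) = 58 and ψ(5) = 48·5 + 58 = 298 ≡ 58 (mod 60).
So ψ(0) = ψ(5) while 0 ≠ 5, therefore ψ is not injective.
Since ψ is not injective, we find the least positive k with ψ(k) = ψ(0): this means 48k ≡ 0 (mod 60), i.e. 60 ∣ 48k. Since gcd(48, 60) = 12, dividing through by 12 this holds exactly when 5 ∣ 4k, and as gcd(4, 5) = 1, exactly when 5 ∣ k.
The smallest positive such k is 5.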